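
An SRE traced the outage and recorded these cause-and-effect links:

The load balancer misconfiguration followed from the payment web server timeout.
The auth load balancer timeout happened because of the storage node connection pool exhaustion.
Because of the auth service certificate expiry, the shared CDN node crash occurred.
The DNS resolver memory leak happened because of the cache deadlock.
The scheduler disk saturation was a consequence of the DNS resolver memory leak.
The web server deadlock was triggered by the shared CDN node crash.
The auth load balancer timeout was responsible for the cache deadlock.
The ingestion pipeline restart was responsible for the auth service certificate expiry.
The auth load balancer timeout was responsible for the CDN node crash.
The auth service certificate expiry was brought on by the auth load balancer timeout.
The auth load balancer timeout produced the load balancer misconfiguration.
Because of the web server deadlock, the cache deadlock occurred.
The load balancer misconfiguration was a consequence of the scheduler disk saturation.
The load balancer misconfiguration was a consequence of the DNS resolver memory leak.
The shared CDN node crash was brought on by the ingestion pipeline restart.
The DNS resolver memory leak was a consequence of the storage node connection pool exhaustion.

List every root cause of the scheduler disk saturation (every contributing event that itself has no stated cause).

the ingestion pipeline restart, the storage node connection pool exhaustion

Tracing upstream from the scheduler disk saturation: the scheduler disk saturation ← the DNS resolver memory leak ← the storage node connection pool exhaustion.
A separate upstream branch: the scheduler disk saturation ← the DNS resolver memory leak ← the cache deadlock ← the web server deadlock ← the shared CDN node crash ← the ingestion pipeline restart.
Each of those chain origins has no stated cause.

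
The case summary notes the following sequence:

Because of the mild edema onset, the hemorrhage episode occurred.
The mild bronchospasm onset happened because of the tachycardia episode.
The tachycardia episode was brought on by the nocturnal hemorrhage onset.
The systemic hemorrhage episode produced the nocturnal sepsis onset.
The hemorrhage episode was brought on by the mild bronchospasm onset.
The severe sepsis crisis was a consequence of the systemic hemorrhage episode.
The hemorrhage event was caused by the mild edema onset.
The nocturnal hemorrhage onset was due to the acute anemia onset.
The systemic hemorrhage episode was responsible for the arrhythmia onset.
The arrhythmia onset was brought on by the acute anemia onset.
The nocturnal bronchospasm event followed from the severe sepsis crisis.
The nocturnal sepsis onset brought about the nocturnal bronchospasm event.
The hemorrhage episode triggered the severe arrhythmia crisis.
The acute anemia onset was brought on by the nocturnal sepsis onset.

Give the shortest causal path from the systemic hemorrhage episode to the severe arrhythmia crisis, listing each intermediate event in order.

the systemic hemorrhage episode → the nocturnal sepsis onset
the nocturnal sepsis onset → the acute anemia onset
the acute anemia onset → the nocturnal hemorrhage onset
the nocturnal hemorrhage onset → the tachycardia episode
the tachycardia episode → the mild bronchospasm onset
the mild bronchospasm onset → the hemorrhage episode
the hemorrhage episode → the severe arrhythmia crisis
Length: 7 steps.

the systemic hemorrhage episode → the nocturnal sepsis onset → the acute anemia onset → the nocturnal hemorrhage onset → the tachycardia episode → the mild bronchospasm onset → the hemorrhage episode → the severe arrhythmia crisis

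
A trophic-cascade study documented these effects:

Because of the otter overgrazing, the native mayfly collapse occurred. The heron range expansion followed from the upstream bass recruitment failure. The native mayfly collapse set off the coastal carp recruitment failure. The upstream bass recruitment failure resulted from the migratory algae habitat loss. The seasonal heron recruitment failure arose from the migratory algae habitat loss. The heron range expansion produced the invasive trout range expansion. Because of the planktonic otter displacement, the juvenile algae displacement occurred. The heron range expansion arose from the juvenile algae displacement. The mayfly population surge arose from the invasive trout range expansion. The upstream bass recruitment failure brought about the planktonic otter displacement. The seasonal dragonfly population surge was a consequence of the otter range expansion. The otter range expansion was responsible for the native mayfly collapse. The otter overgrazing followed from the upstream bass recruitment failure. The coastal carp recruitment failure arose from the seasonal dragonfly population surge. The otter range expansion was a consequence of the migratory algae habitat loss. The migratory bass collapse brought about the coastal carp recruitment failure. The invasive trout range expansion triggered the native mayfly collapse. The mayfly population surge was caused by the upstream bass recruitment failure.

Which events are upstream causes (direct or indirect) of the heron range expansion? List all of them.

Immediate causes of the heron range expansion: the upstream bass recruitment failure, the juvenile algae displacement.
Further upstream: the migratory algae habitat loss, the planktonic otter displacement.

the juvenile algae displacement, the migratory algae habitat loss, the planktonic otter displacement, the upstream bass recruitment failure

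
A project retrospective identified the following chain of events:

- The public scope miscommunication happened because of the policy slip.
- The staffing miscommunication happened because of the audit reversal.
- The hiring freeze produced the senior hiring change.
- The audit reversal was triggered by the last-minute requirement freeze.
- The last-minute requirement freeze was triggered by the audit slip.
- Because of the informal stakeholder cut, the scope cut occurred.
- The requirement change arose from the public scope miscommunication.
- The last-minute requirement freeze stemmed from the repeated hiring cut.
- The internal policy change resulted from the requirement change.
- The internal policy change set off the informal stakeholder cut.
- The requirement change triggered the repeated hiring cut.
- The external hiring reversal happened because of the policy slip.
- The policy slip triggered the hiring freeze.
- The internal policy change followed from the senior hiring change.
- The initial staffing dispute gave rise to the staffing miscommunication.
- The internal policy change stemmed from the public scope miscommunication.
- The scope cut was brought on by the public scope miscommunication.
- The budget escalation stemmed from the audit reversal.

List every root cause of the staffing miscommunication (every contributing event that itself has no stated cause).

Tracing upstream from the staffing miscommunication: the staffing miscommunication ← the audit reversal ← the last-minute requirement freeze ← the repeated hiring cut ← the requirement change ← the public scope miscommunication ← the policy slip.
A separate upstream branch: the staffing miscommunication ← the audit reversal ← the last-minute requirement freeze ← the audit slip.
A separate upstream branch: the staffing miscommunication ← the initial staffing dispute.
Each of those chain origins has no stated cause.

the audit slip, the initial staffing dispute, the policy slip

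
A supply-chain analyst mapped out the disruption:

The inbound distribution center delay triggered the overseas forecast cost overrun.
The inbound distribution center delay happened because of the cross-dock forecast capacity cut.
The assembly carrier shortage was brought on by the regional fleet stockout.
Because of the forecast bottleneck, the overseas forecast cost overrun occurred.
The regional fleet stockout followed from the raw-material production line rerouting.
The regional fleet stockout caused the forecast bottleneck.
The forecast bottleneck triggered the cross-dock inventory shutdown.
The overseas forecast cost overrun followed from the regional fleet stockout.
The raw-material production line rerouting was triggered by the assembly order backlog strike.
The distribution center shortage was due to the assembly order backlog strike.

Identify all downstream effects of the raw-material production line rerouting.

Direct effects: the regional fleet stockout.
2 steps out: the assembly carrier shortage, the forecast bottleneck, the overseas forecast cost overrun.
3 steps out: the cross-dock inventory shutdown.
Not reachable from it: the assembly order backlog strike, the distribution center shortage, the cross-dock forecast capacity cut, the inbound distribution center delay.

the assembly carrier shortage, the cross-dock inventory shutdown, the forecast bottleneck, the overseas forecast cost overrun, the regional fleet stockout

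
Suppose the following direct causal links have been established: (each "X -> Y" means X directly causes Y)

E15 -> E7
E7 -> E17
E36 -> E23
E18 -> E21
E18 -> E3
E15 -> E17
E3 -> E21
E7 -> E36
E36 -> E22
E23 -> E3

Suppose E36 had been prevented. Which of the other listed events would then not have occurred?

E22, E23

Downstream of E36: E23, E22, E3, E21.
Of those, still caused via another path: E3, E21.
The remainder have no surviving cause.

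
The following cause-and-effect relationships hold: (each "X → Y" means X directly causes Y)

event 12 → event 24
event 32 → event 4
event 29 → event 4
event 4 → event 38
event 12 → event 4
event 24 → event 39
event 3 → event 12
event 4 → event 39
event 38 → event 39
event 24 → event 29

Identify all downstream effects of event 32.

event 38, event 39, event 4

Direct effects: event 4.
2 steps out: event 38, event 39.
Not reachable from it: event 3, event 12, event 24, event 29.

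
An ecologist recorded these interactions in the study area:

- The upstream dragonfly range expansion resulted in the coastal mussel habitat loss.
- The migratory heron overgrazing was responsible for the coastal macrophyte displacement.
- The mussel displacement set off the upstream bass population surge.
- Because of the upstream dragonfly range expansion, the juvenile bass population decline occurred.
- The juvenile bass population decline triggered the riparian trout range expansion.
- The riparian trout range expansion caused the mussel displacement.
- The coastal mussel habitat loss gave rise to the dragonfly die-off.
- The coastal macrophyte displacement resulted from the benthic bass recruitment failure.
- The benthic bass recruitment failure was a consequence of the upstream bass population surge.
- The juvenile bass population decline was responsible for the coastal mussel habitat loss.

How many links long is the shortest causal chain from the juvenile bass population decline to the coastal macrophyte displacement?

Shortest chain: the juvenile bass population decline → the riparian trout range expansion → the mussel displacement → the upstream bass population surge → the benthic bass recruitment failure → the coastal macrophyte displacement.

5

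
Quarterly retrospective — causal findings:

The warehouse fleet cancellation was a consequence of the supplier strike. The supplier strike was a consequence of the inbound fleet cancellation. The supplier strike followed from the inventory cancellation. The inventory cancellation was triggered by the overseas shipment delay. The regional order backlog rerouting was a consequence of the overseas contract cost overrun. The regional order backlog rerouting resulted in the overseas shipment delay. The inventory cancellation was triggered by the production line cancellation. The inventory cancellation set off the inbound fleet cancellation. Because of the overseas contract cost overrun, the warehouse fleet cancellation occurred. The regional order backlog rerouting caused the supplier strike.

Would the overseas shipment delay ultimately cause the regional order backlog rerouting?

The overseas shipment delay leads to the inventory cancellation, the inbound fleet cancellation, the supplier strike, the warehouse fleet cancellation; the regional order backlog rerouting is not among them.

No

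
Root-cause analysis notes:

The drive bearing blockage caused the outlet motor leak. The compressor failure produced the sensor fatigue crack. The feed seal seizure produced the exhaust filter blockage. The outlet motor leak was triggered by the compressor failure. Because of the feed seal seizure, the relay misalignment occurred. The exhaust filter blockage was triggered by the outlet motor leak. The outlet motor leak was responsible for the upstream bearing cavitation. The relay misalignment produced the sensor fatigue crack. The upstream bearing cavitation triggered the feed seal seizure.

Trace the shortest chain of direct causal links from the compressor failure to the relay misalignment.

the compressor failure → the outlet motor leak
the outlet motor leak → the upstream bearing cavitation
the upstream bearing cavitation → the feed seal seizure
the feed seal seizure → the relay misalignment
Length: 4 steps.

the compressor failure → the outlet motor leak → the upstream bearing cavitation → the feed seal seizure → the relay misalignment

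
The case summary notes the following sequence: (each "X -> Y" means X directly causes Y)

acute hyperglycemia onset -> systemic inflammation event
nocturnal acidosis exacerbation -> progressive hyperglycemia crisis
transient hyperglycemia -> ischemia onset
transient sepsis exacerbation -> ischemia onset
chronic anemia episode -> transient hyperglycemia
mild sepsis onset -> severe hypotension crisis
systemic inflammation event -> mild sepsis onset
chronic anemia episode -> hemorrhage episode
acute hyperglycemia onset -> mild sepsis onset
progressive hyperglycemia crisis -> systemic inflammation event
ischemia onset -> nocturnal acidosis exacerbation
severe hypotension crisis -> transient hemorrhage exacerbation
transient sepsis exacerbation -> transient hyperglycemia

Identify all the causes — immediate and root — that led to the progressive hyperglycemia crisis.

the chronic anemia episode, the ischemia onset, the nocturnal acidosis exacerbation, the transient hyperglycemia, the transient sepsis exacerbation

Immediate cause of the progressive hyperglycemia crisis: the nocturnal acidosis exacerbation.
Further upstream: the transient sepsis exacerbation, the chronic anemia episode, the transient hyperglycemia, the ischemia onset.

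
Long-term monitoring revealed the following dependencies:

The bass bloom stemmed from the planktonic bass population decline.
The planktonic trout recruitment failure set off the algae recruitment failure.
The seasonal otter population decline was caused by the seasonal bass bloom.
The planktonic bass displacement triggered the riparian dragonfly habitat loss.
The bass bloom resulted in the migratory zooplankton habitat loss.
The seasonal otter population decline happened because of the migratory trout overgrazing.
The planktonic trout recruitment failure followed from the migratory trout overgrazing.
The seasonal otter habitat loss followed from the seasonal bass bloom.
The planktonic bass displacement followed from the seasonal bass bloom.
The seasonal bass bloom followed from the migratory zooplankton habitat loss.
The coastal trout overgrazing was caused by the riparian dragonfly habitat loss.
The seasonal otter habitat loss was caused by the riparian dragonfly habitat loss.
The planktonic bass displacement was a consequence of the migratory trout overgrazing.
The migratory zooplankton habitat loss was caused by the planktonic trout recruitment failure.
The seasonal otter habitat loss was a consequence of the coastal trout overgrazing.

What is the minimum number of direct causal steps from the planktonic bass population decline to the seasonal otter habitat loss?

4

Shortest chain: the planktonic bass population decline → the bass bloom → the migratory zooplankton habitat loss → the seasonal bass bloom → the seasonal otter habitat loss.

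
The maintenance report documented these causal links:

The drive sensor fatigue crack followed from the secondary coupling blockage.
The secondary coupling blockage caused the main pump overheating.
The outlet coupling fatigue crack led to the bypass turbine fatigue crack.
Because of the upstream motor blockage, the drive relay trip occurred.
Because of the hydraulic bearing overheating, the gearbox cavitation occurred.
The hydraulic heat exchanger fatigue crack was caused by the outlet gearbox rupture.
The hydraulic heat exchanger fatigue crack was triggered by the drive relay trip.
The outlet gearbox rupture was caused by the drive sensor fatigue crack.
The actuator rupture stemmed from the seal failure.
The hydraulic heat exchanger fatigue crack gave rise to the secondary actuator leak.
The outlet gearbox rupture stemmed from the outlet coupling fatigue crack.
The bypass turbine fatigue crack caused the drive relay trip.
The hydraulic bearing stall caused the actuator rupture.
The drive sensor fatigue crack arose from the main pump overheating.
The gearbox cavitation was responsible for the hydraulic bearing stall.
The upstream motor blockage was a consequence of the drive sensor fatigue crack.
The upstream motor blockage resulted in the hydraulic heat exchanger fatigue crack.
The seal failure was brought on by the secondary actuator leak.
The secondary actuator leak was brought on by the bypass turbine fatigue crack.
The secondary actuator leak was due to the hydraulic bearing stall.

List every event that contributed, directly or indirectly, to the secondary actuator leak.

Immediate causes of the secondary actuator leak: the hydraulic bearing stall, the bypass turbine fatigue crack, the hydraulic heat exchanger fatigue crack.
Further upstream: the secondary coupling blockage, the hydraulic bearing overheating, the gearbox cavitation, the main pump overheating, the drive sensor fatigue crack, the upstream motor blockage, the outlet coupling fatigue crack, the outlet gearbox rupture, the drive relay trip.

the bypass turbine fatigue crack, the drive relay trip, the drive sensor fatigue crack, the gearbox cavitation, the hydraulic bearing overheating, the hydraulic bearing stall, the hydraulic heat exchanger fatigue crack, the main pump overheating, the outlet coupling fatigue crack, the outlet gearbox rupture, the secondary coupling blockage, the upstream motor blockage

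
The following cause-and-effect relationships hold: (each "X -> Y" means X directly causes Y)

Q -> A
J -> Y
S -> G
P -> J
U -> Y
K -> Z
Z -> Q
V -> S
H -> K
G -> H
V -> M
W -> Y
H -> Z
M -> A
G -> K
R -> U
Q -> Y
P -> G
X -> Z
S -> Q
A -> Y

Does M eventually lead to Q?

M leads to A, Y; Q is not among them.

No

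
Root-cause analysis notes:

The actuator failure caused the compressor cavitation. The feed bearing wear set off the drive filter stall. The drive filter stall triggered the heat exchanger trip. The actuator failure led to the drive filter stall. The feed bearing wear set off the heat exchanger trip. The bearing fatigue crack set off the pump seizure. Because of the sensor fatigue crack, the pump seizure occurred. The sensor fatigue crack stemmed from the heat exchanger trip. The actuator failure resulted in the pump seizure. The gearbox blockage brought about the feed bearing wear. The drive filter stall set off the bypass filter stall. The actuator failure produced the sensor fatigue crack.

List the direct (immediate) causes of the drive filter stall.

Upstream contributors include the gearbox blockage, but only the actuator failure, the feed bearing wear feed directly into the drive filter stall.

the actuator failure, the feed bearing wear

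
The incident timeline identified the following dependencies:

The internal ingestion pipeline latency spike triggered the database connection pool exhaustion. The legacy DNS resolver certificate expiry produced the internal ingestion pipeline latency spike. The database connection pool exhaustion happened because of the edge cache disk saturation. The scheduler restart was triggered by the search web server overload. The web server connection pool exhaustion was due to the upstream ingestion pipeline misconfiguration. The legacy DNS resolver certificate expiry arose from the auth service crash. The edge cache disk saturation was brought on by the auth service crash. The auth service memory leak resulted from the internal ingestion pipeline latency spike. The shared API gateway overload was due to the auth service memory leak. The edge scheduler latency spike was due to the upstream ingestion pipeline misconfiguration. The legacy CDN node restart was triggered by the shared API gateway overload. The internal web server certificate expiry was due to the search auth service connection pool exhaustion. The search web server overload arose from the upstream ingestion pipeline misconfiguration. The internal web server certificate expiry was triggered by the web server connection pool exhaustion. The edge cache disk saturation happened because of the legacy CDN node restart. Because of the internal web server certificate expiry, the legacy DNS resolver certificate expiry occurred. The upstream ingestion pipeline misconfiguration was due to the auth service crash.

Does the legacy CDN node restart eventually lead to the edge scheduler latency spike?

The legacy CDN node restart leads to the edge cache disk saturation, the database connection pool exhaustion; the edge scheduler latency spike is not among them.

No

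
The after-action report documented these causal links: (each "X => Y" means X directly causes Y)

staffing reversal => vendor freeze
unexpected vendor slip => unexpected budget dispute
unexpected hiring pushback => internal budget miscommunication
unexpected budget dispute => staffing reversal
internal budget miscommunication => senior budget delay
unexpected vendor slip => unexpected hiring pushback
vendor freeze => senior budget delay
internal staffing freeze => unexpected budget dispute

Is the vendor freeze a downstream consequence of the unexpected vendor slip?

There is a causal chain: the unexpected vendor slip → the unexpected budget dispute → the staffing reversal → the vendor freeze.

Yes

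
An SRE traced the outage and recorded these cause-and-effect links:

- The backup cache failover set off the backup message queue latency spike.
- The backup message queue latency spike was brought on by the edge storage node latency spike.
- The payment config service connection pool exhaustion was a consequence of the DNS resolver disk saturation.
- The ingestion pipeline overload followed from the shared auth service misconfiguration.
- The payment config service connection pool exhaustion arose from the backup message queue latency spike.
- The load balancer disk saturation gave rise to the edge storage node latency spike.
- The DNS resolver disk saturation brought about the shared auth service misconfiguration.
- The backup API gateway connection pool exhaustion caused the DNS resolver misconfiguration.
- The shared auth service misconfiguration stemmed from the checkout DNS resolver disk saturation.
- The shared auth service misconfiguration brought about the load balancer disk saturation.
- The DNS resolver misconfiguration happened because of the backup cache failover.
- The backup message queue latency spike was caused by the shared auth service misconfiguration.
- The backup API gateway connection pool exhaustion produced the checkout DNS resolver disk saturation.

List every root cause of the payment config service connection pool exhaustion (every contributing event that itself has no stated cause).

the DNS resolver disk saturation, the backup API gateway connection pool exhaustion, the backup cache failover

Tracing upstream from the payment config service connection pool exhaustion: the payment config service connection pool exhaustion ← the backup message queue latency spike ← the backup cache failover.
A separate upstream branch: the payment config service connection pool exhaustion ← the backup message queue latency spike ← the shared auth service misconfiguration ← the checkout DNS resolver disk saturation ← the backup API gateway connection pool exhaustion.
A separate upstream branch: the payment config service connection pool exhaustion ← the DNS resolver disk saturation.
Each of those chain origins has no stated cause.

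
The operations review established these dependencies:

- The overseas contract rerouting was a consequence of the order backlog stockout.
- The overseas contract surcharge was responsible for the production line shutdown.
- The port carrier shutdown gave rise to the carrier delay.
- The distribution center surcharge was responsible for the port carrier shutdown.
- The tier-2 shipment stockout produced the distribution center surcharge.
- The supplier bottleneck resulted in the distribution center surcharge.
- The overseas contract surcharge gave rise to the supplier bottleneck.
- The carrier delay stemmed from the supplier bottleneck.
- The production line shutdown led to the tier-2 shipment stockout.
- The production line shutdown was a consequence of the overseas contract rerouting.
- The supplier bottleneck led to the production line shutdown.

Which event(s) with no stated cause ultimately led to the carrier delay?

the order backlog stockout, the overseas contract surcharge

Tracing upstream from the carrier delay: the carrier delay ← the port carrier shutdown ← the distribution center surcharge ← the tier-2 shipment stockout ← the production line shutdown ← the overseas contract rerouting ← the order backlog stockout.
A separate upstream branch: the carrier delay ← the supplier bottleneck ← the overseas contract surcharge.
Each of those chain origins has no stated cause.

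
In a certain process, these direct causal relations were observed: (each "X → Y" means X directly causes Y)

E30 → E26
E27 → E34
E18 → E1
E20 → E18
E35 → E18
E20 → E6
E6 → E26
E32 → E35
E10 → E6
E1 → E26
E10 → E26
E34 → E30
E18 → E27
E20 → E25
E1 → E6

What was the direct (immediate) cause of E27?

Upstream contributors include E20, E32, E35, but only E18 feeds directly into E27.

E18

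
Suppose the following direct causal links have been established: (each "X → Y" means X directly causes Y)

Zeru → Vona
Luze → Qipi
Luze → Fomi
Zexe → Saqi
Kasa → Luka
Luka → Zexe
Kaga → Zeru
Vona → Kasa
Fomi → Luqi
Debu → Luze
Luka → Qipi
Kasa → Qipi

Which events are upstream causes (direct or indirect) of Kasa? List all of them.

Immediate cause of Kasa: Vona.
Further upstream: Kaga, Zeru.

Kaga, Vona, Zeru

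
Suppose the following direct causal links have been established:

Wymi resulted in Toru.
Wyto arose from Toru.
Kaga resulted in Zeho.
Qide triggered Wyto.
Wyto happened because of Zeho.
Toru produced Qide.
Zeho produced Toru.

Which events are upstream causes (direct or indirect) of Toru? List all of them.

Kaga, Wymi, Zeho

Immediate causes of Toru: Wymi, Zeho.
Further upstream: Kaga.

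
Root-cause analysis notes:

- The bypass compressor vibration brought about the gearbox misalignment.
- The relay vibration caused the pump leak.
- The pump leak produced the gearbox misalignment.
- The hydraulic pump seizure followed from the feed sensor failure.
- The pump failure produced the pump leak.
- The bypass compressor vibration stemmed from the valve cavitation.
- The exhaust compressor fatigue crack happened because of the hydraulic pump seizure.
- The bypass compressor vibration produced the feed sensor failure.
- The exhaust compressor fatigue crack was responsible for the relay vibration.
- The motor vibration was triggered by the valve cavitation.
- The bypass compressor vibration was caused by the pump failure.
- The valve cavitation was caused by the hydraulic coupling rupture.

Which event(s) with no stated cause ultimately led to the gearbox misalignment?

the hydraulic coupling rupture, the pump failure

Tracing upstream from the gearbox misalignment: the gearbox misalignment ← the bypass compressor vibration ← the valve cavitation ← the hydraulic coupling rupture.
A separate upstream branch: the gearbox misalignment ← the bypass compressor vibration ← the pump failure.
Each of those chain origins has no stated cause.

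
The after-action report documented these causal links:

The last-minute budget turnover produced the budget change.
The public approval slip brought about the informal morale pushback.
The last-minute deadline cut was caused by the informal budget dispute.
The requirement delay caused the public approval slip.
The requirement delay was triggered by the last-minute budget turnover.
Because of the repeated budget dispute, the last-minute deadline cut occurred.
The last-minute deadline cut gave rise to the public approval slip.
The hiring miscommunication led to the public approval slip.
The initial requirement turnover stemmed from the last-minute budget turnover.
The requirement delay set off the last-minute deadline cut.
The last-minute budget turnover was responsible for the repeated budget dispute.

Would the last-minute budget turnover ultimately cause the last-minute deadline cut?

Yes

There is a causal chain: the last-minute budget turnover → the requirement delay → the last-minute deadline cut.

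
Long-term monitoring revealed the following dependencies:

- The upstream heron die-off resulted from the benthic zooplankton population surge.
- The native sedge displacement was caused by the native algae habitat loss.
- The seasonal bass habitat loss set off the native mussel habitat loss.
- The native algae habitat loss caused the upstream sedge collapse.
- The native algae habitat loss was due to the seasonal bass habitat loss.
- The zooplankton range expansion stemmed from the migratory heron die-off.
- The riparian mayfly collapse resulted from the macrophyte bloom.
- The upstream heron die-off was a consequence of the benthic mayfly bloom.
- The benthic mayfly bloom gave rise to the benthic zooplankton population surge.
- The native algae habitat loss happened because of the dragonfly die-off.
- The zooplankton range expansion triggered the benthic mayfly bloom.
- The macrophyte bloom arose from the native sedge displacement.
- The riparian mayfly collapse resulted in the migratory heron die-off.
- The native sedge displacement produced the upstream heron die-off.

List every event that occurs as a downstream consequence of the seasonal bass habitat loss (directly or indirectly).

Direct effects: the native mussel habitat loss, the native algae habitat loss.
2 steps out: the upstream sedge collapse, the native sedge displacement.
3 steps out: the macrophyte bloom, the upstream heron die-off.
4 steps out: the riparian mayfly collapse.
5 steps out: the migratory heron die-off.
6 steps out: the zooplankton range expansion.
7 steps out: the benthic mayfly bloom.
8 steps out: the benthic zooplankton population surge.
Not reachable from it: the dragonfly die-off.

the benthic mayfly bloom, the benthic zooplankton population surge, the macrophyte bloom, the migratory heron die-off, the native algae habitat loss, the native mussel habitat loss, the native sedge displacement, the riparian mayfly collapse, the upstream heron die-off, the upstream sedge collapse, the zooplankton range expansion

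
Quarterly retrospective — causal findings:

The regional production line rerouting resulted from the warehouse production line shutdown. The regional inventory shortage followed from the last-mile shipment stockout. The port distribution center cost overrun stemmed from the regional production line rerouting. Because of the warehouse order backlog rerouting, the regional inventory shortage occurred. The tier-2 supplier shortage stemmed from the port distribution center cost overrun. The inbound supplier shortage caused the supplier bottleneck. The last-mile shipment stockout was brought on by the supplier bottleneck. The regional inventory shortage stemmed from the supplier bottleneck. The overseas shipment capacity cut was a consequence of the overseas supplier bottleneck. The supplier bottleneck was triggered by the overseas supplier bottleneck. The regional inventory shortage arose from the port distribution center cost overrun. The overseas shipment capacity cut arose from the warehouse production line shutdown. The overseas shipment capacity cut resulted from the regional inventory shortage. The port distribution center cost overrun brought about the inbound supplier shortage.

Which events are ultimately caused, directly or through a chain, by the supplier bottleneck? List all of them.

the last-mile shipment stockout, the overseas shipment capacity cut, the regional inventory shortage

Direct effects: the last-mile shipment stockout, the regional inventory shortage.
2 steps out: the overseas shipment capacity cut.
Not reachable from it: the warehouse production line shutdown, the regional production line rerouting, the warehouse order backlog rerouting, the port distribution center cost overrun, the tier-2 supplier shortage, the overseas supplier bottleneck, the inbound supplier shortage.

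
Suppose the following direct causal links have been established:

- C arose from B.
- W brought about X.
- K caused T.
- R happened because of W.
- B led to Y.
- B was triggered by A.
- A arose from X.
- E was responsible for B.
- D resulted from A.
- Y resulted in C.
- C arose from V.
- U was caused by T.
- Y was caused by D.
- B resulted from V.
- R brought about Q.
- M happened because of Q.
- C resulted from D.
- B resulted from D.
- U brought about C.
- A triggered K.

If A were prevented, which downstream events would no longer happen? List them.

Downstream of A: K, T, D, B, Y, U, C.
Of those, still caused via another path: B, Y, C.
The remainder have no surviving cause.

D, K, T, U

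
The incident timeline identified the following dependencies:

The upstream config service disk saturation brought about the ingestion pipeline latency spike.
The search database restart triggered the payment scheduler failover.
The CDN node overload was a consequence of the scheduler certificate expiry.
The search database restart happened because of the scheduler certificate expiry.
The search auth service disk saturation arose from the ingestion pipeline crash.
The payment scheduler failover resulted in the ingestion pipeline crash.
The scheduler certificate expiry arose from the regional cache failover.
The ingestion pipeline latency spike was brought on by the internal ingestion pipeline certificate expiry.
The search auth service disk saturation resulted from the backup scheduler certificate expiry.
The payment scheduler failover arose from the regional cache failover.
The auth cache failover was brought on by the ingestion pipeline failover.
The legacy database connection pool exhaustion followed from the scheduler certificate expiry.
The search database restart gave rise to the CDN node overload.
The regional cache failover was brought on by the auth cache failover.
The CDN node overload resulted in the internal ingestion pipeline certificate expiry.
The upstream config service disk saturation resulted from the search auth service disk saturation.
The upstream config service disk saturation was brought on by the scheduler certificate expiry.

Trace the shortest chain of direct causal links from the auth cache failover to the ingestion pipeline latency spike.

the auth cache failover → the regional cache failover
the regional cache failover → the scheduler certificate expiry
the scheduler certificate expiry → the upstream config service disk saturation
the upstream config service disk saturation → the ingestion pipeline latency spike
Length: 4 steps.

the auth cache failover → the regional cache failover → the scheduler certificate expiry → the upstream config service disk saturation → the ingestion pipeline latency spike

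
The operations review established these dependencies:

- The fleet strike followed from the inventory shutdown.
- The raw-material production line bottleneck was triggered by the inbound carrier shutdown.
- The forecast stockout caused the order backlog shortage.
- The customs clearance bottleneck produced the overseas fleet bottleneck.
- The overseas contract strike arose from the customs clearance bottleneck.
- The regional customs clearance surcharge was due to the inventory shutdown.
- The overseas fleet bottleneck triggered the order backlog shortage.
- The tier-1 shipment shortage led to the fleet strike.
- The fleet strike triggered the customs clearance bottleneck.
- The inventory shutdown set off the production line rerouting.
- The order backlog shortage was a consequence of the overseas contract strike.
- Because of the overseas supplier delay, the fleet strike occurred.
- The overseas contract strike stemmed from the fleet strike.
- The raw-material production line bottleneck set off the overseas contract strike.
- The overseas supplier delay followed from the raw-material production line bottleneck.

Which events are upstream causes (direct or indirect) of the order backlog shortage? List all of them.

the customs clearance bottleneck, the fleet strike, the forecast stockout, the inbound carrier shutdown, the inventory shutdown, the overseas contract strike, the overseas fleet bottleneck, the overseas supplier delay, the raw-material production line bottleneck, the tier-1 shipment shortage

Immediate causes of the order backlog shortage: the overseas contract strike, the forecast stockout, the overseas fleet bottleneck.
Further upstream: the tier-1 shipment shortage, the inbound carrier shutdown, the raw-material production line bottleneck, the inventory shutdown, the overseas supplier delay, the fleet strike, the customs clearance bottleneck.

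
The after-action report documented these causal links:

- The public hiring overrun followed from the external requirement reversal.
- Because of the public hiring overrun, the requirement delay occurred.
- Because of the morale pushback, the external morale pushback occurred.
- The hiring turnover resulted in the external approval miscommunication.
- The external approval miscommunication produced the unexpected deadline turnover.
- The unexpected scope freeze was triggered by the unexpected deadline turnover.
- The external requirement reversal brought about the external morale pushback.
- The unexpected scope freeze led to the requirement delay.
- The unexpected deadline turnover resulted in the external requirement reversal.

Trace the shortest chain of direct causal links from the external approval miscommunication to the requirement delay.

the external approval miscommunication → the unexpected deadline turnover
the unexpected deadline turnover → the unexpected scope freeze
the unexpected scope freeze → the requirement delay
Length: 3 steps.

the external approval miscommunication → the unexpected deadline turnover → the unexpected scope freeze → the requirement delay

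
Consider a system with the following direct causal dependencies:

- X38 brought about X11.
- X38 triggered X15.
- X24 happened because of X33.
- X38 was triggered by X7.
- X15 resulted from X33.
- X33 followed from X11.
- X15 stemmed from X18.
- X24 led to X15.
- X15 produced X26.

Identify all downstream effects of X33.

Direct effects: X24, X15.
2 steps out: X26.
Not reachable from it: X7, X38, X11, X18.

X15, X24, X26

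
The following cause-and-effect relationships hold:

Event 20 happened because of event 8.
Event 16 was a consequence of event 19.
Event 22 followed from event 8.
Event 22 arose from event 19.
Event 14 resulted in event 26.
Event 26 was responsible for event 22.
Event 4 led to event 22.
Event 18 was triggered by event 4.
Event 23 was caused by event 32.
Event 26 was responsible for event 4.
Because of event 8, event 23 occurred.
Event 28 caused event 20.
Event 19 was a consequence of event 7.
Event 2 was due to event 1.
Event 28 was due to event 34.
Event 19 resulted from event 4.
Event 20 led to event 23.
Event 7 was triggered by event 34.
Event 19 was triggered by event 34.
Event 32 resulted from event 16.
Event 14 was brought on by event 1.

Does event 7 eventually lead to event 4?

Event 7 leads to event 19, event 22, event 16, event 32, event 23; event 4 is not among them.

No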